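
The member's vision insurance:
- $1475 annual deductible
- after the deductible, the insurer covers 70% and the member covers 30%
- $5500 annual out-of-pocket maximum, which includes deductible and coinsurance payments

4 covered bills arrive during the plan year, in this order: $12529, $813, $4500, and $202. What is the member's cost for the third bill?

$464.90

Bill 1, $12529: $1475 finishes the deductible; $11054 goes to coinsurance; member's 30% is $3316.20. Member pays $4791.20; OOP now $4791.20.
Bill 2, $813: 30% coinsurance on $813 = $243.90. Member owes $243.90 (running OOP $5035.10).
Bill 3, $4500: 30% coinsurance on $4500 = $1350. That would push OOP to $6385.10, over the $5500 cap, so member pays $5500 − $5035.10 = $464.90.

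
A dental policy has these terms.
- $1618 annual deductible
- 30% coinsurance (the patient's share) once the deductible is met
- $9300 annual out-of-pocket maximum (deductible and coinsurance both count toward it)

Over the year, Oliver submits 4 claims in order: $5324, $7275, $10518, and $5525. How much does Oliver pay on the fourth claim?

Claim 1 ($5324): deductible takes $1618, $3706 remains; patient's 30% is $1111.80. Patient owes $2729.80 (running OOP $2729.80).
Claim 2 ($7275): deductible already satisfied, so patient's share is 30% × $7275 = $2182.50. Patient owes $2182.50 (running OOP $4912.30).
Claim 3 ($10518): deductible met; 30% of $10518 = $3155.40. Patient pays $3155.40; OOP now $8067.70.
Claim 4 ($5525): deductible already satisfied, so patient's share is 30% × $5525 = $1657.50. Adding that to $8067.70 gives $9725.20, past the $9300 cap; patient pays only $9300 − $8067.70 = $1232.30.

$1232.30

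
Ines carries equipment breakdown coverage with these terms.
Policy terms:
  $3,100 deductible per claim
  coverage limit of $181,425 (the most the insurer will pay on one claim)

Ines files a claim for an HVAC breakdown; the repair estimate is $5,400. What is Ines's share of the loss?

Less the $3,100 deductible: $5,400 − $3,100 = $2,300.
$2,300 is within the $181,425 limit, so the insurer pays $2,300.
The business owner bears the rest of the original loss: $5,400 − $2,300 = $3,100.

$3,100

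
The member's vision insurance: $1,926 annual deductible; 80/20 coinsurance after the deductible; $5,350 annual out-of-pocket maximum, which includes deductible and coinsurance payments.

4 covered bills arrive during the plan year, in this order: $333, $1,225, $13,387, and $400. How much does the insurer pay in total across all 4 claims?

#1 ($333): entire amount goes to the deductible. Member pays $333; OOP now $333. Insurer: $333 − $333 = $0.
#2 ($1,225): entire amount goes to the deductible. Cost to member: $1,225. OOP to date $1,558. Insurer: $1,225 − $1,225 = $0.
#3 ($13,387): $368 to deductible, leaving $13,019; coinsurance $13,019 × 20% = $2,603.80. Cost to member: $2,971.80. OOP to date $4,529.80. Plan pays $13,387 − $2,971.80 = $10,415.20.
#4 ($400): deductible already satisfied, so member's share is 20% × $400 = $80. Member owes $80 (running OOP $4,609.80). Plan pays $400 − $80 = $320.
Insurer total = bills − member's total = $15,345 − $4,609.80 = $10,735.20.

$10,735.20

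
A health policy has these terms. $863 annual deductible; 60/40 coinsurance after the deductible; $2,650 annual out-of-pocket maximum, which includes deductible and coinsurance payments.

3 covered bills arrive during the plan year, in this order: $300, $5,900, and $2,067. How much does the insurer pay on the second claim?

$3,550

Claim 1 — $300: fully absorbed by the deductible. Patient pays $300; OOP now $300. Insurer: $300 − $300 = $0.
Claim 2 — $5,900: $563 to deductible, leaving $5,337; 40% of $5,337 = $2,134.80. Deductible plus coinsurance: $563 + $2,134.80 = $2,697.80. Adding that to $300 gives $2,997.80, past the $2,650 cap; patient pays only $2,650 − $300 = $2,350. Insurer: $5,900 − $2,350 = $3,550.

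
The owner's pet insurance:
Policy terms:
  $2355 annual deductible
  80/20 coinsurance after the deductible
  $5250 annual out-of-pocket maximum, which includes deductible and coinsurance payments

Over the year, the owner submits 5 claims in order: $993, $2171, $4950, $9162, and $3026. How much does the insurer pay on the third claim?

Claim 1 ($993): all of it applies to the deductible. Owner pays $993; OOP now $993. Insurer: $993 − $993 = $0.
Claim 2 ($2171): $1362 finishes the deductible; $809 goes to coinsurance; coinsurance $809 × 20% = $161.80. Owner owes $1523.80 (running OOP $2516.80). Plan pays $2171 − $1523.80 = $647.20.
Claim 3 ($4950): 20% coinsurance on $4950 = $990. Owner owes $990 (running OOP $3506.80). Insurer: $4950 − $990 = $3960.

$3960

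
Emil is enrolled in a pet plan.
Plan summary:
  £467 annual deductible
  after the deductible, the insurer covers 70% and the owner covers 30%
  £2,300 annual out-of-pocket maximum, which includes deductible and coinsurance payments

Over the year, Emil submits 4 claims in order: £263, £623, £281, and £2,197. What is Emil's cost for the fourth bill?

£659.10

Claim 1 — £263: fully absorbed by the deductible. Cost to owner: £263. OOP to date £263.
Claim 2 — £623: £204 to deductible, leaving £419; owner's 30% is £125.70. Cost to owner: £329.70. OOP to date £592.70.
Claim 3 — £281: deductible already satisfied, so owner's share is 30% × £281 = £84.30. Owner pays £84.30; OOP now £677.
Claim 4 — £2,197: deductible already satisfied, so owner's share is 30% × £2,197 = £659.10. Cost to owner: £659.10. OOP to date £1,336.10.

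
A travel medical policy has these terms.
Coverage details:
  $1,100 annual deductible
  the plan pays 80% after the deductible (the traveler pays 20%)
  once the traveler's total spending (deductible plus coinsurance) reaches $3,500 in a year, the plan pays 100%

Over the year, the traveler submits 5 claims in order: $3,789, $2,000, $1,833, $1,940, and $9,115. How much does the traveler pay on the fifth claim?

$707.60

#1 ($3,789): $1,100 to deductible, leaving $2,689; traveler's 20% is $537.80. Traveler owes $1,637.80 (running OOP $1,637.80).
#2 ($2,000): deductible met; 20% of $2,000 = $400. Traveler owes $400 (running OOP $2,037.80).
#3 ($1,833): 20% coinsurance on $1,833 = $366.60. Cost to traveler: $366.60. OOP to date $2,404.40.
#4 ($1,940): deductible already satisfied, so traveler's share is 20% × $1,940 = $388. Traveler pays $388; OOP now $2,792.40.
#5 ($9,115): deductible met; 20% of $9,115 = $1,823. That would push OOP to $4,615.40, over the $3,500 cap, so traveler pays $3,500 − $2,792.40 = $707.60.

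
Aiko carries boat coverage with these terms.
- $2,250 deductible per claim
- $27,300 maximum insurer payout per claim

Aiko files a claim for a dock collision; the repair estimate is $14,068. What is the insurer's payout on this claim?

Subtract the deductible: $14,068 − $2,250 = $11,818.
$11,818 ≤ $27,300, so the limit doesn't bind; insurer pays $11,818.

$11,818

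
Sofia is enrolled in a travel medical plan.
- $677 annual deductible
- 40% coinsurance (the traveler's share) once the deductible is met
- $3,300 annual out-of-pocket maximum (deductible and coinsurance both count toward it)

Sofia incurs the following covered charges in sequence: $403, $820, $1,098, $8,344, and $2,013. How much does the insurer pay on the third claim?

$658.80

#1 ($403): all of it applies to the deductible. Cost to traveler: $403. OOP to date $403. Plan pays $403 − $403 = $0.
#2 ($820): $274 to deductible, leaving $546; traveler's 40% is $218.40. Traveler pays $492.40; OOP now $895.40. Plan pays $820 − $492.40 = $327.60.
#3 ($1,098): 40% coinsurance on $1,098 = $439.20. Traveler pays $439.20; OOP now $1,334.60. Plan pays $1,098 − $439.20 = $658.80.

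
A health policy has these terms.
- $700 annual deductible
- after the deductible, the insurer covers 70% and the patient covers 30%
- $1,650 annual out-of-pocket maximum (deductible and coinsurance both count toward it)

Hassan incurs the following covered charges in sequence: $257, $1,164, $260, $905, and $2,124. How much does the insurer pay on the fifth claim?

$1,739.80

Claim 1 ($257): fully absorbed by the deductible. Cost to patient: $257. OOP to date $257. Plan pays $257 − $257 = $0.
Claim 2 ($1,164): $443 to deductible, leaving $721; patient's 30% is $216.30. Cost to patient: $659.30. OOP to date $916.30. Plan pays $1,164 − $659.30 = $504.70.
Claim 3 ($260): deductible met; 30% of $260 = $78. Cost to patient: $78. OOP to date $994.30. Insurer: $260 − $78 = $182.
Claim 4 ($905): 30% coinsurance on $905 = $271.50. Patient pays $271.50; OOP now $1,265.80. Plan pays $905 − $271.50 = $633.50.
Claim 5 ($2,124): 30% coinsurance on $2,124 = $637.20. Adding that to $1,265.80 gives $1,903, past the $1,650 cap; patient pays only $1,650 − $1,265.80 = $384.20. Insurer: $2,124 − $384.20 = $1,739.80.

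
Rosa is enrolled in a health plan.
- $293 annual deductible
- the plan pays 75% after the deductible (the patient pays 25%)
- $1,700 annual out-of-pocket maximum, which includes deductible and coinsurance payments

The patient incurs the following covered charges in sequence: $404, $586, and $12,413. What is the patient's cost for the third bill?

$1,232.75

#1 ($404): $293 to deductible, leaving $111; coinsurance $111 × 25% = $27.75. Cost to patient: $320.75. OOP to date $320.75.
#2 ($586): deductible already satisfied, so patient's share is 25% × $586 = $146.50. Patient pays $146.50; OOP now $467.25.
#3 ($12,413): 25% coinsurance on $12,413 = $3,103.25. Adding that to $467.25 gives $3,570.50, past the $1,700 cap; patient pays only $1,700 − $467.25 = $1,232.75.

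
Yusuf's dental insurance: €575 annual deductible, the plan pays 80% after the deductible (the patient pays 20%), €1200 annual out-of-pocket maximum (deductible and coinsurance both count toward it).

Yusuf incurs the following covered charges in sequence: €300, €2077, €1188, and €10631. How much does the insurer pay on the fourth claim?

€10604

#1 (€300): entire amount goes to the deductible. Cost to patient: €300. OOP to date €300. Insurer: €300 − €300 = €0.
#2 (€2077): deductible takes €275, €1802 remains; 20% of €1802 = €360.40. Patient owes €635.40 (running OOP €935.40). Plan pays €2077 − €635.40 = €1441.60.
#3 (€1188): deductible met; 20% of €1188 = €237.60. Patient pays €237.60; OOP now €1173. Plan pays €1188 − €237.60 = €950.40.
#4 (€10631): deductible already satisfied, so patient's share is 20% × €10631 = €2126.20. OOP would hit €3299.20 > €1200, so the cap limits the patient to €1200 − €1173 = €27. Insurer: €10631 − €27 = €10604.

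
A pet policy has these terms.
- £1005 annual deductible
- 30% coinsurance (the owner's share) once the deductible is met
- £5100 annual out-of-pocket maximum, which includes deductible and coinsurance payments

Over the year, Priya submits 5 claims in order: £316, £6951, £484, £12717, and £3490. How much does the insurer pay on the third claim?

Bill 1, £316: entire amount goes to the deductible. Cost to owner: £316. OOP to date £316. Plan pays £316 − £316 = £0.
Bill 2, £6951: £689 to deductible, leaving £6262; coinsurance £6262 × 30% = £1878.60. Cost to owner: £2567.60. OOP to date £2883.60. Plan pays £6951 − £2567.60 = £4383.40.
Bill 3, £484: deductible already satisfied, so owner's share is 30% × £484 = £145.20. Owner owes £145.20 (running OOP £3028.80). Insurer: £484 − £145.20 = £338.80.

£338.80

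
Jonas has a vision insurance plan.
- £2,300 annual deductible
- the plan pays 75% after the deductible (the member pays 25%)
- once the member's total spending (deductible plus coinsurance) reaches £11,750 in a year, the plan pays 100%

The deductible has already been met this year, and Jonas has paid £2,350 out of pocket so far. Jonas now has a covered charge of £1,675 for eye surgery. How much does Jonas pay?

£418.75

With the deductible met, the entire £1,675 is subject to coinsurance.
Coinsurance: £1,675 × 25% = £418.75.
Total out-of-pocket so far would be £2,350 + £418.75 = £2,768.75, below the £11,750 cap — no reduction.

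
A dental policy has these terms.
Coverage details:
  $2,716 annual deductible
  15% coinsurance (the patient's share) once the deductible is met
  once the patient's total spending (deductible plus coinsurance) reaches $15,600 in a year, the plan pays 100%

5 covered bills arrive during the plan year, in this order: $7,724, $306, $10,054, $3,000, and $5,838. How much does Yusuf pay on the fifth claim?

Claim 1 — $7,724: $2,716 finishes the deductible; $5,008 goes to coinsurance; 15% of $5,008 = $751.20. Patient owes $3,467.20 (running OOP $3,467.20).
Claim 2 — $306: deductible met; 15% of $306 = $45.90. Patient pays $45.90; OOP now $3,513.10.
Claim 3 — $10,054: 15% coinsurance on $10,054 = $1,508.10. Patient owes $1,508.10 (running OOP $5,021.20).
Claim 4 — $3,000: deductible already satisfied, so patient's share is 15% × $3,000 = $450. Patient owes $450 (running OOP $5,471.20).
Claim 5 — $5,838: deductible met; 15% of $5,838 = $875.70. Patient pays $875.70; OOP now $6,346.90.

$875.70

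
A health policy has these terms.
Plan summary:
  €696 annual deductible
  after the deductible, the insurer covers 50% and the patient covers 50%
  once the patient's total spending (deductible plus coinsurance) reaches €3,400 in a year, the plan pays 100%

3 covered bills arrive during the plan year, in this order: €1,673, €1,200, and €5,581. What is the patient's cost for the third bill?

Claim 1 — €1,673: €696 finishes the deductible; €977 goes to coinsurance; 50% of €977 = €488.50. Cost to patient: €1,184.50. OOP to date €1,184.50.
Claim 2 — €1,200: 50% coinsurance on €1,200 = €600. Patient owes €600 (running OOP €1,784.50).
Claim 3 — €5,581: deductible already satisfied, so patient's share is 50% × €5,581 = €2,790.50. OOP would hit €4,575 > €3,400, so the cap limits the patient to €3,400 − €1,784.50 = €1,615.50.

€1,615.50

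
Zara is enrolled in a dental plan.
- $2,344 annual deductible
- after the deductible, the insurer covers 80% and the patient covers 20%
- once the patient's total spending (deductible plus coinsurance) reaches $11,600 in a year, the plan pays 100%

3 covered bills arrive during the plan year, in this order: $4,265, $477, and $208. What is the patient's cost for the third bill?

$41.60

Claim 1 ($4,265): $2,344 to deductible, leaving $1,921; coinsurance $1,921 × 20% = $384.20. Patient pays $2,728.20; OOP now $2,728.20.
Claim 2 ($477): 20% coinsurance on $477 = $95.40. Patient owes $95.40 (running OOP $2,823.60).
Claim 3 ($208): deductible met; 20% of $208 = $41.60. Patient pays $41.60; OOP now $2,865.20.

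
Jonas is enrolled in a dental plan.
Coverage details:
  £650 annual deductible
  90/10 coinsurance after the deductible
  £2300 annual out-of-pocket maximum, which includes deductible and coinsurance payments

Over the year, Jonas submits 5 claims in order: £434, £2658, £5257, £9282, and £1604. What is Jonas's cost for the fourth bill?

£880.10

Claim 1 (£434): entire amount goes to the deductible. Patient pays £434; OOP now £434.
Claim 2 (£2658): £216 to deductible, leaving £2442; 10% of £2442 = £244.20. Patient pays £460.20; OOP now £894.20.
Claim 3 (£5257): deductible already satisfied, so patient's share is 10% × £5257 = £525.70. Patient pays £525.70; OOP now £1419.90.
Claim 4 (£9282): deductible already satisfied, so patient's share is 10% × £9282 = £928.20. That would push OOP to £2348.10, over the £2300 cap, so patient pays £2300 − £1419.90 = £880.10.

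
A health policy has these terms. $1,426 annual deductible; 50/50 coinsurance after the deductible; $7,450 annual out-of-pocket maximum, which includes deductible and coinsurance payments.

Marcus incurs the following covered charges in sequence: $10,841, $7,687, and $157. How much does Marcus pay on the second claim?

#1 ($10,841): $1,426 finishes the deductible; $9,415 goes to coinsurance; patient's 50% is $4,707.50. Cost to patient: $6,133.50. OOP to date $6,133.50.
#2 ($7,687): deductible already satisfied, so patient's share is 50% × $7,687 = $3,843.50. That would push OOP to $9,977, over the $7,450 cap, so patient pays $7,450 − $6,133.50 = $1,316.50.

$1,316.50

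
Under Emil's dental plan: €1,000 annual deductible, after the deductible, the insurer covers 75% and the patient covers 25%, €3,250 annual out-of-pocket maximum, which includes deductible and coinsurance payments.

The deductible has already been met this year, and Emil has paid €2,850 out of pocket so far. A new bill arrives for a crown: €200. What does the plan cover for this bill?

The deductible is already satisfied, so the full bill goes to coinsurance.
Coinsurance: €200 × 25% = €50.
Cumulative spending €2,850 + €50 = €2,900 stays under the €3,250 maximum.
The insurer covers the remainder: €200 − €50 = €150.

€150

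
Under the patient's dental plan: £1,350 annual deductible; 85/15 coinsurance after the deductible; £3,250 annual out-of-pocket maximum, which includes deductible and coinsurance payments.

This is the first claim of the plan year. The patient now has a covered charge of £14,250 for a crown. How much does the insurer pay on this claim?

Deductible not yet touched, so the first £1,350 of the bill goes to the deductible.
That leaves £14,250 − £1,350 = £12,900 for coinsurance.
15% of £12,900 = £1,935 falls to the patient.
Patient responsibility before any cap: £1,350 + £1,935 = £3,285.
Adding £3,285 to the £0 already spent would give £3,285, which exceeds the £3,250 cap; the patient pays just £3,250 − £0 = £3,250.
The insurer covers the remainder: £14,250 − £3,250 = £11,000.

£11,000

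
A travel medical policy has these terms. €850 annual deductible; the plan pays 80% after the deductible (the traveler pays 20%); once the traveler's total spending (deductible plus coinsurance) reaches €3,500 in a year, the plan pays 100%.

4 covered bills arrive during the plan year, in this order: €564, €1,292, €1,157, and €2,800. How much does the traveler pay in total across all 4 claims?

€1,842.60

Claim 1 — €564: fully absorbed by the deductible. Traveler pays €564; OOP now €564.
Claim 2 — €1,292: deductible takes €286, €1,006 remains; 20% of €1,006 = €201.20. Traveler owes €487.20 (running OOP €1,051.20).
Claim 3 — €1,157: deductible met; 20% of €1,157 = €231.40. Cost to traveler: €231.40. OOP to date €1,282.60.
Claim 4 — €2,800: 20% coinsurance on €2,800 = €560. Traveler owes €560 (running OOP €1,842.60).
Summing the traveler's payments: €564 + €487.20 + €231.40 + €560 = €1,842.60.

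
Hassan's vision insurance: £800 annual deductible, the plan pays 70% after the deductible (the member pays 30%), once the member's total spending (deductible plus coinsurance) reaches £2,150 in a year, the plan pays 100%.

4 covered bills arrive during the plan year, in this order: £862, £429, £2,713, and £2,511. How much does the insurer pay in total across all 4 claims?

Claim 1 (£862): deductible takes £800, £62 remains; 30% of £62 = £18.60. Cost to member: £818.60. OOP to date £818.60. Plan pays £862 − £818.60 = £43.40.
Claim 2 (£429): deductible met; 30% of £429 = £128.70. Member pays £128.70; OOP now £947.30. Insurer: £429 − £128.70 = £300.30.
Claim 3 (£2,713): deductible already satisfied, so member's share is 30% × £2,713 = £813.90. Member pays £813.90; OOP now £1,761.20. Insurer: £2,713 − £813.90 = £1,899.10.
Claim 4 (£2,511): deductible already satisfied, so member's share is 30% × £2,511 = £753.30. Adding that to £1,761.20 gives £2,514.50, past the £2,150 cap; member pays only £2,150 − £1,761.20 = £388.80. Insurer: £2,511 − £388.80 = £2,122.20.
Insurer total = bills − member's total = £6,515 − £2,150 = £4,365.

£4,365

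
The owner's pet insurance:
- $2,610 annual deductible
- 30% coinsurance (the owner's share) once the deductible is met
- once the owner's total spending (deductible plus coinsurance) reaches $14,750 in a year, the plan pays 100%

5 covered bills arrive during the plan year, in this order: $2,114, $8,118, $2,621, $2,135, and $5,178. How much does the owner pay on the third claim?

Claim 1 ($2,114): all of it applies to the deductible. Owner owes $2,114 (running OOP $2,114).
Claim 2 ($8,118): $496 to deductible, leaving $7,622; owner's 30% is $2,286.60. Owner pays $2,782.60; OOP now $4,896.60.
Claim 3 ($2,621): deductible already satisfied, so owner's share is 30% × $2,621 = $786.30. Owner pays $786.30; OOP now $5,682.90.

$786.30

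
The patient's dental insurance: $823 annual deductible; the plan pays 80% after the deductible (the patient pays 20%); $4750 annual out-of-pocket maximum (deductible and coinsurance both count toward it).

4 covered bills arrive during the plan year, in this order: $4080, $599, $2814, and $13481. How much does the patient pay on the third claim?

$562.80

Bill 1, $4080: $823 to deductible, leaving $3257; 20% of $3257 = $651.40. Patient owes $1474.40 (running OOP $1474.40).
Bill 2, $599: deductible already satisfied, so patient's share is 20% × $599 = $119.80. Cost to patient: $119.80. OOP to date $1594.20.
Bill 3, $2814: deductible met; 20% of $2814 = $562.80. Cost to patient: $562.80. OOP to date $2157.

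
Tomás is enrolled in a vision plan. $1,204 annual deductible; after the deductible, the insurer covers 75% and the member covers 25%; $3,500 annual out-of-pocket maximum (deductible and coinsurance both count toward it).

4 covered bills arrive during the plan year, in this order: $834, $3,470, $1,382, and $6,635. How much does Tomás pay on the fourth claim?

$1,175.50

Bill 1, $834: fully absorbed by the deductible. Cost to member: $834. OOP to date $834.
Bill 2, $3,470: $370 finishes the deductible; $3,100 goes to coinsurance; member's 25% is $775. Cost to member: $1,145. OOP to date $1,979.
Bill 3, $1,382: 25% coinsurance on $1,382 = $345.50. Member owes $345.50 (running OOP $2,324.50).
Bill 4, $6,635: deductible met; 25% of $6,635 = $1,658.75. That would push OOP to $3,983.25, over the $3,500 cap, so member pays $3,500 − $2,324.50 = $1,175.50.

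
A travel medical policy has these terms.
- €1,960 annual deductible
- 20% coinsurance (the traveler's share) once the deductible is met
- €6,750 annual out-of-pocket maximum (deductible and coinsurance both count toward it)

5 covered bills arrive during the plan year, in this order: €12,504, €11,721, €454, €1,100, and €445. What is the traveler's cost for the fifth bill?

€26.20

#1 (€12,504): €1,960 to deductible, leaving €10,544; 20% of €10,544 = €2,108.80. Traveler pays €4,068.80; OOP now €4,068.80.
#2 (€11,721): deductible met; 20% of €11,721 = €2,344.20. Traveler owes €2,344.20 (running OOP €6,413).
#3 (€454): deductible met; 20% of €454 = €90.80. Traveler pays €90.80; OOP now €6,503.80.
#4 (€1,100): deductible already satisfied, so traveler's share is 20% × €1,100 = €220. Traveler pays €220; OOP now €6,723.80.
#5 (€445): deductible met; 20% of €445 = €89. OOP would hit €6,812.80 > €6,750, so the cap limits the traveler to €6,750 − €6,723.80 = €26.20.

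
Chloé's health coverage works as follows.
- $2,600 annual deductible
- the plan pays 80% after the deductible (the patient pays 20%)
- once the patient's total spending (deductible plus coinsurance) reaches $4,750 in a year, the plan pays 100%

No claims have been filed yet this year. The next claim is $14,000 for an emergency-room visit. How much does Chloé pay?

$4,750

Nothing has been paid toward the $2,600 deductible, so the first $2,600 of this charge is applied there.
That leaves $14,000 − $2,600 = $11,400 for coinsurance.
Patient's 20% share of $11,400 is $2,280.
So the patient owes $2,600 + $2,280 = $4,880 before any cap.
Adding $4,880 to the $0 already spent would give $4,880, which exceeds the $4,750 cap; the patient pays just $4,750 − $0 = $4,750.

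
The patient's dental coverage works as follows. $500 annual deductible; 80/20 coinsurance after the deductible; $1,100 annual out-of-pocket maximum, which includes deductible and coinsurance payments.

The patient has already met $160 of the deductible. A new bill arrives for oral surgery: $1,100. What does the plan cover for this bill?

Deductible still to meet: $500 − $160 = $340.
The remaining $760 (= $1,100 − $340) moves to coinsurance.
20% of $760 = $152 falls to the patient.
Patient responsibility before any cap: $340 + $152 = $492.
Cumulative spending $160 + $492 = $652 stays under the $1,100 maximum.
Insurer pays the balance: $1,100 − $492 = $608.

$608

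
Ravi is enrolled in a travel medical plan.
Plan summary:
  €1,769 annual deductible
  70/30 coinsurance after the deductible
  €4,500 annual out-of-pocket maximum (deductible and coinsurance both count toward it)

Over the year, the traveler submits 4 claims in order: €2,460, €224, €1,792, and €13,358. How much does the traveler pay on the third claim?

Claim 1 (€2,460): €1,769 to deductible, leaving €691; coinsurance €691 × 30% = €207.30. Traveler owes €1,976.30 (running OOP €1,976.30).
Claim 2 (€224): deductible met; 30% of €224 = €67.20. Cost to traveler: €67.20. OOP to date €2,043.50.
Claim 3 (€1,792): 30% coinsurance on €1,792 = €537.60. Cost to traveler: €537.60. OOP to date €2,581.10.

€537.60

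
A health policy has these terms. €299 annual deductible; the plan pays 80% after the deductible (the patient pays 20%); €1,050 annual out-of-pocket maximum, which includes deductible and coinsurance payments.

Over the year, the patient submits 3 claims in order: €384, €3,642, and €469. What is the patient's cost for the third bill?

€5.60

Claim 1 (€384): €299 finishes the deductible; €85 goes to coinsurance; patient's 20% is €17. Patient owes €316 (running OOP €316).
Claim 2 (€3,642): 20% coinsurance on €3,642 = €728.40. Patient pays €728.40; OOP now €1,044.40.
Claim 3 (€469): deductible already satisfied, so patient's share is 20% × €469 = €93.80. Adding that to €1,044.40 gives €1,138.20, past the €1,050 cap; patient pays only €1,050 − €1,044.40 = €5.60.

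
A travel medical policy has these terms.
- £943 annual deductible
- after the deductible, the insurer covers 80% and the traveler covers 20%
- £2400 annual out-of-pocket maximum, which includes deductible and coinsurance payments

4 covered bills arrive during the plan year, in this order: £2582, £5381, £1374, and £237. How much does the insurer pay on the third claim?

Claim 1 (£2582): £943 finishes the deductible; £1639 goes to coinsurance; 20% of £1639 = £327.80. Cost to traveler: £1270.80. OOP to date £1270.80. Insurer: £2582 − £1270.80 = £1311.20.
Claim 2 (£5381): deductible met; 20% of £5381 = £1076.20. Traveler pays £1076.20; OOP now £2347. Insurer: £5381 − £1076.20 = £4304.80.
Claim 3 (£1374): deductible already satisfied, so traveler's share is 20% × £1374 = £274.80. That would push OOP to £2621.80, over the £2400 cap, so traveler pays £2400 − £2347 = £53. Insurer: £1374 − £53 = £1321.

£1321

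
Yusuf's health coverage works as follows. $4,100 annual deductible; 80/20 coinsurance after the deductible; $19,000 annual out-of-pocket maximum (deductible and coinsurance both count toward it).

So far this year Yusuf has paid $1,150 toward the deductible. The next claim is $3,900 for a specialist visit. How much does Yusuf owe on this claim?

Deductible still to meet: $4,100 − $1,150 = $2,950.
The remaining $950 (= $3,900 − $2,950) moves to coinsurance.
20% of $950 = $190 falls to the patient.
That puts the patient's cost at $2,950 + $190 = $3,140 before any cap.
Total out-of-pocket so far would be $1,150 + $3,140 = $4,290, below the $19,000 cap — no reduction.

$3,140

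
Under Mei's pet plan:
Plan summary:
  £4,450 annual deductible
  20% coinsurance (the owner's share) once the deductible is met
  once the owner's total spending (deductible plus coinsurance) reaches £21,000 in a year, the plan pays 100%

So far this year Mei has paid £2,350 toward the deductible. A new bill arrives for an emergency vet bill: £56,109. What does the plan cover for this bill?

£2,350 of the £4,450 deductible is already met, leaving £2,100.
The remaining £54,009 (= £56,109 − £2,100) moves to coinsurance.
Owner's 20% share of £54,009 is £10,801.80.
So the owner owes £2,100 + £10,801.80 = £12,901.80 before any cap.
Cumulative spending £2,350 + £12,901.80 = £15,251.80 stays under the £21,000 maximum.
Insurer pays the balance: £56,109 − £12,901.80 = £43,207.20.

£43,207.20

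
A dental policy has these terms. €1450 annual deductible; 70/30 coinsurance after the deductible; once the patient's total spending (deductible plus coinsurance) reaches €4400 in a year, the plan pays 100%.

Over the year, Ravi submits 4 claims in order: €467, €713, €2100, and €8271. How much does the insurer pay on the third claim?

€1281

Bill 1, €467: fully absorbed by the deductible. Cost to patient: €467. OOP to date €467. Plan pays €467 − €467 = €0.
Bill 2, €713: entire amount goes to the deductible. Cost to patient: €713. OOP to date €1180. Insurer: €713 − €713 = €0.
Bill 3, €2100: €270 finishes the deductible; €1830 goes to coinsurance; coinsurance €1830 × 30% = €549. Cost to patient: €819. OOP to date €1999. Insurer: €2100 − €819 = €1281.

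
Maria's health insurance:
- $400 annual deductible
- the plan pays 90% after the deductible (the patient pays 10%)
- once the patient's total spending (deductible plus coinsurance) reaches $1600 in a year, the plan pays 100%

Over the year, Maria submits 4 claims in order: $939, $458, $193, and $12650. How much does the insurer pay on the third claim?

$173.70

Claim 1 — $939: deductible takes $400, $539 remains; 10% of $539 = $53.90. Cost to patient: $453.90. OOP to date $453.90. Plan pays $939 − $453.90 = $485.10.
Claim 2 — $458: deductible already satisfied, so patient's share is 10% × $458 = $45.80. Patient pays $45.80; OOP now $499.70. Insurer: $458 − $45.80 = $412.20.
Claim 3 — $193: deductible already satisfied, so patient's share is 10% × $193 = $19.30. Patient pays $19.30; OOP now $519. Insurer: $193 − $19.30 = $173.70.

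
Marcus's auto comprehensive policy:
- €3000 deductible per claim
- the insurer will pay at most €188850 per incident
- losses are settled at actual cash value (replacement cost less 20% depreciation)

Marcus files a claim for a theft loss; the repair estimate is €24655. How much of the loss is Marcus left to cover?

€7931

At 20% depreciation, ACV = €24655 − €4931 = €19724.
Less the €3000 deductible: €19724 − €3000 = €16724.
€16724 ≤ €188850, so the limit doesn't bind; insurer pays €16724.
Policyholder's share is the uncovered remainder: €24655 − €16724 = €7931.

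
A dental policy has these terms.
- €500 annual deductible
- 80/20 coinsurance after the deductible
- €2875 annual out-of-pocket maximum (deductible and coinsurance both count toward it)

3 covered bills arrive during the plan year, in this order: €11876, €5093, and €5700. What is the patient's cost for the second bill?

€99.80

Bill 1, €11876: deductible takes €500, €11376 remains; coinsurance €11376 × 20% = €2275.20. Cost to patient: €2775.20. OOP to date €2775.20.
Bill 2, €5093: 20% coinsurance on €5093 = €1018.60. Adding that to €2775.20 gives €3793.80, past the €2875 cap; patient pays only €2875 − €2775.20 = €99.80.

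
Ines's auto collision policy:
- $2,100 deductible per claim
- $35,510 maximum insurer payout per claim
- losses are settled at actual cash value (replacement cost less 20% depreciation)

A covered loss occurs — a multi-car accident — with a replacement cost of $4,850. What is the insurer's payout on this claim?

$1,780

At 20% depreciation, ACV = $4,850 − $970 = $3,880.
Subtract the deductible: $3,880 − $2,100 = $1,780.
That's under the $35,510 cap, so the insurer reimburses the full $1,780.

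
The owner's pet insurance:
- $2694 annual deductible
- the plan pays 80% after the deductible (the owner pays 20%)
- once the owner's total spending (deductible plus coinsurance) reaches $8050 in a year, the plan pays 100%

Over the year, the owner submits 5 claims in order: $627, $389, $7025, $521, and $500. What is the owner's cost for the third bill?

$2747.40

Bill 1, $627: fully absorbed by the deductible. Owner owes $627 (running OOP $627).
Bill 2, $389: fully absorbed by the deductible. Owner owes $389 (running OOP $1016).
Bill 3, $7025: $1678 to deductible, leaving $5347; owner's 20% is $1069.40. Cost to owner: $2747.40. OOP to date $3763.40.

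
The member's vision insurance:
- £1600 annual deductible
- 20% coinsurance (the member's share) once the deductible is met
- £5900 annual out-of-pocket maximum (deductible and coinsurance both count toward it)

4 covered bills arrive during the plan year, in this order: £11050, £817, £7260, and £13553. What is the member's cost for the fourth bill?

£794.60

#1 (£11050): £1600 finishes the deductible; £9450 goes to coinsurance; 20% of £9450 = £1890. Cost to member: £3490. OOP to date £3490.
#2 (£817): deductible already satisfied, so member's share is 20% × £817 = £163.40. Cost to member: £163.40. OOP to date £3653.40.
#3 (£7260): deductible already satisfied, so member's share is 20% × £7260 = £1452. Cost to member: £1452. OOP to date £5105.40.
#4 (£13553): deductible already satisfied, so member's share is 20% × £13553 = £2710.60. Adding that to £5105.40 gives £7816, past the £5900 cap; member pays only £5900 − £5105.40 = £794.60.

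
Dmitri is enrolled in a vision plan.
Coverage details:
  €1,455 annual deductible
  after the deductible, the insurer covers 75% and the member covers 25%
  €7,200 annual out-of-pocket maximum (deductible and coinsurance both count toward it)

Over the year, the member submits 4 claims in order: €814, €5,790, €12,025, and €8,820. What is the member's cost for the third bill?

€3,006.25

#1 (€814): fully absorbed by the deductible. Member owes €814 (running OOP €814).
#2 (€5,790): €641 finishes the deductible; €5,149 goes to coinsurance; 25% of €5,149 = €1,287.25. Member pays €1,928.25; OOP now €2,742.25.
#3 (€12,025): deductible already satisfied, so member's share is 25% × €12,025 = €3,006.25. Member owes €3,006.25 (running OOP €5,748.50).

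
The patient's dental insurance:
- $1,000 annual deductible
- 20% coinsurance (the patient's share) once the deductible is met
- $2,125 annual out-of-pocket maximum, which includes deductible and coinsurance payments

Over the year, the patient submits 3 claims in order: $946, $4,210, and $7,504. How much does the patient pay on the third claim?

Claim 1 — $946: all of it applies to the deductible. Cost to patient: $946. OOP to date $946.
Claim 2 — $4,210: $54 to deductible, leaving $4,156; 20% of $4,156 = $831.20. Cost to patient: $885.20. OOP to date $1,831.20.
Claim 3 — $7,504: deductible already satisfied, so patient's share is 20% × $7,504 = $1,500.80. That would push OOP to $3,332, over the $2,125 cap, so patient pays $2,125 − $1,831.20 = $293.80.

$293.80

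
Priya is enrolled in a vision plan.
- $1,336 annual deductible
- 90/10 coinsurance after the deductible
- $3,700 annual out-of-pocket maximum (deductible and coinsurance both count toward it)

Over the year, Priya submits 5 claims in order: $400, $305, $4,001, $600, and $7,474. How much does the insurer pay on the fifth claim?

$6,726.60

#1 ($400): fully absorbed by the deductible. Member pays $400; OOP now $400. Plan pays $400 − $400 = $0.
#2 ($305): all of it applies to the deductible. Member owes $305 (running OOP $705). Insurer: $305 − $305 = $0.
#3 ($4,001): deductible takes $631, $3,370 remains; member's 10% is $337. Member pays $968; OOP now $1,673. Insurer: $4,001 − $968 = $3,033.
#4 ($600): deductible already satisfied, so member's share is 10% × $600 = $60. Cost to member: $60. OOP to date $1,733. Insurer: $600 − $60 = $540.
#5 ($7,474): deductible already satisfied, so member's share is 10% × $7,474 = $747.40. Member owes $747.40 (running OOP $2,480.40). Plan pays $7,474 − $747.40 = $6,726.60.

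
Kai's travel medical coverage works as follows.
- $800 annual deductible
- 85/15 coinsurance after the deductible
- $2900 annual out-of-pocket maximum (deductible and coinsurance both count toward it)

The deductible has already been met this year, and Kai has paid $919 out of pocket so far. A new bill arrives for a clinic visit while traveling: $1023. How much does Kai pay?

$153.45

With the deductible met, the entire $1023 is subject to coinsurance.
Traveler's 15% share of $1023 is $153.45.
Cumulative spending $919 + $153.45 = $1072.45 stays under the $2900 maximum.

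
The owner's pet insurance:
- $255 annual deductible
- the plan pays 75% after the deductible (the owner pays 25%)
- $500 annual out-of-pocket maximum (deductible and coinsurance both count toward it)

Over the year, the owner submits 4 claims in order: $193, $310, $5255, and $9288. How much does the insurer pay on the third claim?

$5072

#1 ($193): fully absorbed by the deductible. Owner pays $193; OOP now $193. Insurer: $193 − $193 = $0.
#2 ($310): $62 finishes the deductible; $248 goes to coinsurance; 25% of $248 = $62. Owner pays $124; OOP now $317. Plan pays $310 − $124 = $186.
#3 ($5255): deductible met; 25% of $5255 = $1313.75. Adding that to $317 gives $1630.75, past the $500 cap; owner pays only $500 − $317 = $183. Insurer: $5255 − $183 = $5072.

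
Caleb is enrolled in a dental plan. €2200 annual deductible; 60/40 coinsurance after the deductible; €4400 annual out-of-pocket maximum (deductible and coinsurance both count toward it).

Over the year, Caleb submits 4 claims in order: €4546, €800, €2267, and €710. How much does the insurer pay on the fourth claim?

Bill 1, €4546: €2200 to deductible, leaving €2346; patient's 40% is €938.40. Patient owes €3138.40 (running OOP €3138.40). Insurer: €4546 − €3138.40 = €1407.60.
Bill 2, €800: 40% coinsurance on €800 = €320. Patient owes €320 (running OOP €3458.40). Plan pays €800 − €320 = €480.
Bill 3, €2267: deductible met; 40% of €2267 = €906.80. Patient owes €906.80 (running OOP €4365.20). Insurer: €2267 − €906.80 = €1360.20.
Bill 4, €710: 40% coinsurance on €710 = €284. That would push OOP to €4649.20, over the €4400 cap, so patient pays €4400 − €4365.20 = €34.80. Insurer: €710 − €34.80 = €675.20.

€675.20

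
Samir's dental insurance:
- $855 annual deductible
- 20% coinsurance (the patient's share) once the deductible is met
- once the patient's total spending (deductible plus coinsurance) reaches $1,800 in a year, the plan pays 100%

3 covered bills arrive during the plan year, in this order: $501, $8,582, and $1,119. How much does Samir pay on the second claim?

$1,299

Claim 1 ($501): entire amount goes to the deductible. Patient owes $501 (running OOP $501).
Claim 2 ($8,582): deductible takes $354, $8,228 remains; 20% of $8,228 = $1,645.60. Claim cost before the cap: $354 + $1,645.60 = $1,999.60. OOP would hit $2,500.60 > $1,800, so the cap limits the patient to $1,800 − $501 = $1,299.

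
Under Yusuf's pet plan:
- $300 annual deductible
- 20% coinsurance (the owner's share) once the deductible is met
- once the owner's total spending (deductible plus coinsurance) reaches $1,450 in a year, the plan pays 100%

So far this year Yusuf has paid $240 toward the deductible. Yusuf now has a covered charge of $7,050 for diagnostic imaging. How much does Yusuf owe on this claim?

Remaining deductible: $300 − $240 = $60.
That leaves $7,050 − $60 = $6,990 for coinsurance.
20% of $6,990 = $1,398 falls to the owner.
Owner responsibility before any cap: $60 + $1,398 = $1,458.
That would bring total out-of-pocket to $1,698, past the $1,450 cap. The owner is capped at $1,450 − $240 = $1,210 on this claim.

$1,210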